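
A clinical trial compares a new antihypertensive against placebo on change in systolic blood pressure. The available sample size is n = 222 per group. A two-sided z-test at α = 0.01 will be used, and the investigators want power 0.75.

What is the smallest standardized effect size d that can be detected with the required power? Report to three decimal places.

Need Φ(δ − 2.576) = 0.75, so δ = 2.576 + 0.674 = 3.250.
(The second rejection-region term Φ(−δ − z_{α/2}) is negligible and dropped.)
δ = d·√(n/2) ⇒ d = δ/√(n/2) = 3.250/√(222/2) = 0.3085.

d ≈ 0.309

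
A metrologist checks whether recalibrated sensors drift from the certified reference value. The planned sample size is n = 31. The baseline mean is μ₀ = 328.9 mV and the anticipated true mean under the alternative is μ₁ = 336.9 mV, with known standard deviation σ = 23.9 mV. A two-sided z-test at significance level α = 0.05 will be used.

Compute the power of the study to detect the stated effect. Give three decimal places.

Standardized effect: d = |μ₁ − μ₀| / σ = |336.9 − 328.9| / 23.9 = 0.3347
Noncentrality parameter: δ = d·√n = 0.3347 × √31 = 1.8637
Critical value for a two-sided test at α = 0.05: z_{α/2} = 1.960.
Power = Φ(δ − 1.960) + Φ(−δ − 1.960) = Φ(-0.096) + Φ(-3.824) = 0.4617 + 0.0001 = 0.4617.

Power ≈ 0.462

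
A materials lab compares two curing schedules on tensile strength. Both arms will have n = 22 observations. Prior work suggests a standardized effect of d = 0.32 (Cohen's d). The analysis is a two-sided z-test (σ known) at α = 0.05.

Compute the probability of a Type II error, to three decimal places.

Noncentrality parameter: λ = d·√(n/2) = 0.32 × √(22/2) = 1.0613
Critical value for a two-sided test at α = 0.05: z_{α/2} = 1.960.
Power = Φ(λ − 1.960) + Φ(−λ − 1.960) = Φ(-0.899) + Φ(-3.021) = 0.1844 + 0.0013 = 0.1857.
Type II error: β = 1 − power = 1 − 0.1857 = 0.8143.

β ≈ 0.814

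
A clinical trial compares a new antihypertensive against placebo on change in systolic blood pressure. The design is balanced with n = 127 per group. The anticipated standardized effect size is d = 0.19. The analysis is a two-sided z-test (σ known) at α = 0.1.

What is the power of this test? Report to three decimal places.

Power ≈ 0.449

Noncentrality parameter: δ = d·√(n/2) = 0.19 × √(127/2) = 1.5141
Critical value for a two-sided test at α = 0.1: z_{α/2} = 1.645.
Power = Φ(δ − 1.645) + Φ(−δ − 1.645) = Φ(-0.131) + Φ(-3.159) = 0.4480 + 0.0008 = 0.4488.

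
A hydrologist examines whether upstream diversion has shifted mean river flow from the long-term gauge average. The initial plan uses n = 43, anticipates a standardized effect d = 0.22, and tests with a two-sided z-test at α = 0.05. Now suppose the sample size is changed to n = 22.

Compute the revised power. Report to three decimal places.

With n = 22: δ = d·√n = 0.22 × √22 = 1.0319. Critical value z_{0.025} = 1.960.
Revised power = Φ(δ − 1.960) + Φ(−δ − 1.960) = Φ(-0.928) + Φ(-2.992) = 0.1767 + 0.0014 = 0.1781.

Power ≈ 0.178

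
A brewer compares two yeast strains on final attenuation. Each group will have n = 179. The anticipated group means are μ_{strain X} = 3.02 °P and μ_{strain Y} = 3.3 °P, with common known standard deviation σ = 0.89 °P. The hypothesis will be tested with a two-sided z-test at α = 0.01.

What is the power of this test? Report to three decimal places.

Power ≈ 0.656

Standardized effect: d = |μ_{strain X} − μ_{strain Y}| / σ = |3.02 − 3.3| / 0.89 = 0.3146
Noncentrality parameter: δ = d·√(n/2) = 0.3146 × √(179/2) = 2.9763
Two-sided α = 0.01 → critical value z_{0.005} = 2.576.
Power = Φ(δ − 2.576) + Φ(−δ − 2.576) = Φ(0.400) + Φ(-5.552) = 0.6556 + 0.0000 = 0.6556.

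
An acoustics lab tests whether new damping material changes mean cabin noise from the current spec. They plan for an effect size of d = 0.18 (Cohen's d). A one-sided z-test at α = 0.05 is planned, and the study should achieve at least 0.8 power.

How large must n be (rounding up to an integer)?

For power 0.8 need Φ(δ − z_{0.05}) = 0.8, so δ = z_{0.05} + z_{0.20} = 1.645 + 0.842 = 2.486.
δ = d·√n ⇒ n = (δ/d)² = (2.486 / 0.18)² = 190.82.
Round up to the next whole unit.

n = 191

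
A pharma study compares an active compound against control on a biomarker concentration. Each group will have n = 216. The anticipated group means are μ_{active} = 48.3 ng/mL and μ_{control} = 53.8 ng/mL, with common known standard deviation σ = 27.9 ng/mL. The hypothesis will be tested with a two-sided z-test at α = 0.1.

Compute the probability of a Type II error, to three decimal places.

β ≈ 0.343

Standardized effect: d = |μ_{active} − μ_{control}| / σ = |48.3 − 53.8| / 27.9 = 0.1971
Noncentrality parameter: δ = d·√(n/2) = 0.1971 × √(216/2) = 2.0487
Critical value for a two-sided test at α = 0.1: z_{α/2} = 1.645.
Power = Φ(δ − 1.645) + Φ(−δ − 1.645) = Φ(0.404) + Φ(-3.694) = 0.6568 + 0.0001 = 0.6569.
Type II error: β = 1 − power = 1 − 0.6569 = 0.3431.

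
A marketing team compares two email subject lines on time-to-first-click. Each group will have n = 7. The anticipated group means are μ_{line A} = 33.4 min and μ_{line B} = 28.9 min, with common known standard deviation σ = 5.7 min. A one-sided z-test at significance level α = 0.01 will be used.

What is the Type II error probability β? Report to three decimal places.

β ≈ 0.802

Standardized effect: d = |μ_{line A} − μ_{line B}| / σ = |33.4 − 28.9| / 5.7 = 0.7895
Noncentrality parameter: δ = d·√(n/2) = 0.7895 × √(7/2) = 1.4770
Critical value for a one-sided test at α = 0.01: z_α = 2.326.
Power = P(Z > 2.326 − δ) = Φ(-0.849) = 0.1978.
Type II error: β = 1 − power = 1 − 0.1978 = 0.8022.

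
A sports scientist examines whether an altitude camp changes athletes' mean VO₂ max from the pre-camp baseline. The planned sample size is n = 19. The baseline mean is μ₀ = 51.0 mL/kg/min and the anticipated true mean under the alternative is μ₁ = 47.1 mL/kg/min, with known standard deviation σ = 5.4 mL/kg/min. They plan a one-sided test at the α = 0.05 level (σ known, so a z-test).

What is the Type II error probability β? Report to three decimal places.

β ≈ 0.066

Standardized effect: d = |μ₁ − μ₀| / σ = |47.1 − 51.0| / 5.4 = 0.7222
Noncentrality parameter: δ = d·√n = 0.7222 × √19 = 3.1481
One-sided α = 0.05 → critical value z_{0.05} = 1.645.
Power = P(Z > 1.645 − δ) = Φ(1.503) = 0.9336.
Type II error: β = 1 − power = 1 − 0.9336 = 0.0664.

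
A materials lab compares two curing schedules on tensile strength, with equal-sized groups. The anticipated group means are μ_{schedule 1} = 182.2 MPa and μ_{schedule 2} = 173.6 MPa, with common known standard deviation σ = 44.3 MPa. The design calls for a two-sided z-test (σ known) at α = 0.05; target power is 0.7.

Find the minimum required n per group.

Standardized effect: d = |μ_{schedule 1} − μ_{schedule 2}| / σ = |182.2 − 173.6| / 44.3 = 0.1941
Set Φ(δ − 1.960) = 0.7; then δ − 1.960 = Φ⁻¹(0.7) = 0.524, giving δ = 2.484.
(The Φ(−δ − z_{α/2}) term is vanishingly small for δ > 0 and is dropped in the standard sample-size formula.)
δ = d·√(n/2) ⇒ n = 2(δ/d)² = 2 × (2.484 / 0.1941)² = 327.55.
Rounding up, n = 328 per group.

n = 328 per group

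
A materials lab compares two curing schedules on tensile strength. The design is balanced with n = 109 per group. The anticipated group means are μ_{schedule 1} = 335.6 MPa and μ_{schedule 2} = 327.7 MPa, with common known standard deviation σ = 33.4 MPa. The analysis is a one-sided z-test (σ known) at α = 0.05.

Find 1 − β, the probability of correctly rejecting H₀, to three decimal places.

Standardized effect: d = |μ_{schedule 1} − μ_{schedule 2}| / σ = |335.6 − 327.7| / 33.4 = 0.2365
Noncentrality parameter: δ = d·√(n/2) = 0.2365 × √(109/2) = 1.7461
One-sided α = 0.05 → critical value z_{0.05} = 1.645.
Power = P(Z > 1.645 − δ) = Φ(0.101) = 0.5403.

Power ≈ 0.540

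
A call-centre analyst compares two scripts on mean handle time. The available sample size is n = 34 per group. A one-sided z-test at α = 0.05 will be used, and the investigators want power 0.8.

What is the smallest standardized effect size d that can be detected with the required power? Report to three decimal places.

Need Φ(δ − 1.645) = 0.8, so δ = 1.645 + 0.842 = 2.486.
δ = d·√(n/2) ⇒ d = δ/√(n/2) = 2.486/√(34/2) = 0.6031.

d ≈ 0.603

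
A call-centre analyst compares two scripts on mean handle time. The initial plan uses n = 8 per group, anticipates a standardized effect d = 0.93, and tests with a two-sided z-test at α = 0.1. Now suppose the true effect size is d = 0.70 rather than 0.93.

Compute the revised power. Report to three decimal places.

With d = 0.70: δ = d·√(n/2) = 0.70 × √(8/2) = 1.4000. Critical value z_{0.05} = 1.645.
Revised power = Φ(δ − 1.645) + Φ(−δ − 1.645) = Φ(-0.245) + Φ(-3.045) = 0.4033 + 0.0012 = 0.4044.

Power ≈ 0.404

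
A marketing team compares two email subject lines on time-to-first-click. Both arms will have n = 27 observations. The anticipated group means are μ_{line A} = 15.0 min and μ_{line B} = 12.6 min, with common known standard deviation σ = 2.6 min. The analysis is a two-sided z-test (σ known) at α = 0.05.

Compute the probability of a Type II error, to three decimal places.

Standardized effect: d = |μ_{line A} − μ_{line B}| / σ = |15.0 − 12.6| / 2.6 = 0.9231
Noncentrality parameter: δ = d·√(n/2) = 0.9231 × √(27/2) = 3.3916
Two-sided α = 0.05 → critical value z_{0.025} = 1.960.
Power = Φ(δ − 1.960) + Φ(−δ − 1.960) = Φ(1.432) + Φ(-5.352) = 0.9239 + 0.0000 = 0.9239.
Type II error: β = 1 − power = 1 − 0.9239 = 0.0761.

β ≈ 0.076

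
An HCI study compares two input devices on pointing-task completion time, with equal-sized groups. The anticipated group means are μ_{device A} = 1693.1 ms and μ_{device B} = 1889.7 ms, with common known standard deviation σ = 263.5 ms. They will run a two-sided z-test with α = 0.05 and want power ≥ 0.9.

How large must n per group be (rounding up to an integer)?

Standardized effect: d = |μ_{device A} − μ_{device B}| / σ = |1693.1 − 1889.7| / 263.5 = 0.7461
For power 0.9 need Φ(δ − z_{0.025}) = 0.9, so δ = z_{0.025} + z_{0.10} = 1.960 + 1.282 = 3.242.
(For δ > 0 the lower-tail rejection region contributes negligibly to power, so the one-term inversion is standard.)
δ = d·√(n/2) ⇒ n = 2(δ/d)² = 2 × (3.242 / 0.7461)² = 37.75.
Rounding up, n = 38 per group.

n = 38 per group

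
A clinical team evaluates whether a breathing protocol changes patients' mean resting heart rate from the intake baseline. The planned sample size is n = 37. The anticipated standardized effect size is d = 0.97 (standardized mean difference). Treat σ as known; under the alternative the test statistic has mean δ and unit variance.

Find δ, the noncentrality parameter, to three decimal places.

δ ≈ 5.900

δ = d·√n = 0.97 × √37 = 5.9003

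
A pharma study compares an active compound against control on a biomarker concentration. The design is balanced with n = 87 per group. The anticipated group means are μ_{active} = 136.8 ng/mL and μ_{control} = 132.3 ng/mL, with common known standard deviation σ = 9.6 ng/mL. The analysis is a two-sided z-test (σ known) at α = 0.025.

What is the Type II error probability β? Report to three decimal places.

β ≈ 0.198

Standardized effect: d = |μ_{active} − μ_{control}| / σ = |136.8 − 132.3| / 9.6 = 0.4688
Noncentrality parameter: δ = d·√(n/2) = 0.4688 × √(87/2) = 3.0916
Two-sided α = 0.025 → critical value z_{0.0125} = 2.241.
Power = Φ(δ − 2.241) + Φ(−δ − 2.241) = Φ(0.850) + Φ(-5.333) = 0.8024 + 0.0000 = 0.8024.
Type II error: β = 1 − power = 1 − 0.8024 = 0.1976.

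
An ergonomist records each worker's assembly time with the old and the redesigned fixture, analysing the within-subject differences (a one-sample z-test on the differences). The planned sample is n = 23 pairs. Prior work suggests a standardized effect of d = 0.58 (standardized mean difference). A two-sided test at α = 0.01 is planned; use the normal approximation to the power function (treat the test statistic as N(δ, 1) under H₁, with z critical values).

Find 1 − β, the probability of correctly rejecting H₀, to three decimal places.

Noncentrality parameter: δ = d·√n = 0.58 × √23 = 2.7816
Critical value for a two-sided test at α = 0.01: z_{α/2} = 2.576.
Power = Φ(δ − 2.576) + Φ(−δ − 2.576) = Φ(0.206) + Φ(-5.357) = 0.5815 + 0.0000 = 0.5815.

Power ≈ 0.582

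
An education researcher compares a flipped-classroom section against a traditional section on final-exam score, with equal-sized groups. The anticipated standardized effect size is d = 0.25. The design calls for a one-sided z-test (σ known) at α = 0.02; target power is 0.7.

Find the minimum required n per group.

Set Φ(δ − 2.054) = 0.7; then δ − 2.054 = Φ⁻¹(0.7) = 0.524, giving δ = 2.578.
δ = d·√(n/2) ⇒ n = 2(δ/d)² = 2 × (2.578 / 0.25)² = 212.70.
Rounding up, n = 213 per group.

n = 213 per group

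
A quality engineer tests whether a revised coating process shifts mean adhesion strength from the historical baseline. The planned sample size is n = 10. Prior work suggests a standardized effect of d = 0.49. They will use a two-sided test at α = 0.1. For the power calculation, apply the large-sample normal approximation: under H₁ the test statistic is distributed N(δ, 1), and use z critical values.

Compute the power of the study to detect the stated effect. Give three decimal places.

Power ≈ 0.463

Noncentrality parameter: δ = d·√n = 0.49 × √10 = 1.5495
Two-sided α = 0.1 → critical value z_{0.05} = 1.645.
Power = Φ(δ − 1.645) + Φ(−δ − 1.645) = Φ(-0.095) + Φ(-3.194) = 0.4620 + 0.0007 = 0.4627.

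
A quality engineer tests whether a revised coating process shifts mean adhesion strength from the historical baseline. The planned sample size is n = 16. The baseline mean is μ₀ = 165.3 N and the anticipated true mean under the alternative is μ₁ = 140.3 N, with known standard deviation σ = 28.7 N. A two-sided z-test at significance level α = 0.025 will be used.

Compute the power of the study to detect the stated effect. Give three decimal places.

Power ≈ 0.893

Standardized effect: d = |μ₁ − μ₀| / σ = |140.3 − 165.3| / 28.7 = 0.8711
Noncentrality parameter: δ = d·√n = 0.8711 × √16 = 3.4843
Critical value for a two-sided test at α = 0.025: z_{α/2} = 2.241.
Power = Φ(δ − 2.241) + Φ(−δ − 2.241) = Φ(1.243) + Φ(-5.726) = 0.8931 + 0.0000 = 0.8931.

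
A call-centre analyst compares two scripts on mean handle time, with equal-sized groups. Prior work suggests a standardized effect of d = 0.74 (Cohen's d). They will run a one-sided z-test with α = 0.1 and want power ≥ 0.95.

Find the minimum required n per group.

n = 32 per group

Set Φ(δ − 1.282) = 0.95; then δ − 1.282 = Φ⁻¹(0.95) = 1.645, giving δ = 2.926.
δ = d·√(n/2) ⇒ n = 2(δ/d)² = 2 × (2.926 / 0.74)² = 31.28.
Round up to the next whole unit.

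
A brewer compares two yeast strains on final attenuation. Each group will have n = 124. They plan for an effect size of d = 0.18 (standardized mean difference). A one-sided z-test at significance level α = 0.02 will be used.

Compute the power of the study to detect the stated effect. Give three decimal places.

Power ≈ 0.262

Noncentrality parameter: δ = d·√(n/2) = 0.18 × √(124/2) = 1.4173
One-sided α = 0.02 → critical value z_{0.02} = 2.054.
Power = Φ(δ − 2.054) = Φ(-0.636) = 0.2622.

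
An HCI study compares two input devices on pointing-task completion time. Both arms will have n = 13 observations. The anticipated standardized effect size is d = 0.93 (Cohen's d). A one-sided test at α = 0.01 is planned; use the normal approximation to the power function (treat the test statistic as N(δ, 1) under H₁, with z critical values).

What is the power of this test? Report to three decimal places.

Power ≈ 0.518

Noncentrality parameter: δ = d·√(n/2) = 0.93 × √(13/2) = 2.3710
One-sided α = 0.01 → critical value z_{0.01} = 2.326.
Power = P(Z > 2.326 − δ) = Φ(0.045) = 0.5178.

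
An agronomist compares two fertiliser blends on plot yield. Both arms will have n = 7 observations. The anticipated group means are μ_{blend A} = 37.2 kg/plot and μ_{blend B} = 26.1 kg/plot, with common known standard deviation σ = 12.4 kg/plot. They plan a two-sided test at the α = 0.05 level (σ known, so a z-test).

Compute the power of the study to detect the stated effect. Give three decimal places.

Standardized effect: d = |μ_{blend A} − μ_{blend B}| / σ = |37.2 − 26.1| / 12.4 = 0.8952
Noncentrality parameter: δ = d·√(n/2) = 0.8952 × √(7/2) = 1.6747
Two-sided α = 0.05 → critical value z_{0.025} = 1.960.
Power = Φ(δ − 1.960) + Φ(−δ − 1.960) = Φ(-0.285) + Φ(-3.635) = 0.3877 + 0.0001 = 0.3879.

Power ≈ 0.388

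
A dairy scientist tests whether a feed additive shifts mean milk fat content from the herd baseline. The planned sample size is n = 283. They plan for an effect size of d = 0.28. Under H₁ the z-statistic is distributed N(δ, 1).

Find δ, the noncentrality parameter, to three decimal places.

δ ≈ 4.710

The noncentrality parameter scales effect size by the design's sample-size factor: δ = d·√n = 0.28 × √283 = 4.7103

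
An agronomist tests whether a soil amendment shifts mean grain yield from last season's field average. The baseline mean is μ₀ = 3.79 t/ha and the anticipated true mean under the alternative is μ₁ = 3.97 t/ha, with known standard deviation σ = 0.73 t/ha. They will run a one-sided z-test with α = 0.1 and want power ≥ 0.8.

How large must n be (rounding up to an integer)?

n = 75

Standardized effect: d = |μ₁ − μ₀| / σ = |3.97 − 3.79| / 0.73 = 0.2466
For power 0.8 need Φ(δ − z_{0.1}) = 0.8, so δ = z_{0.1} + z_{0.20} = 1.282 + 0.842 = 2.123.
δ = d·√n ⇒ n = (δ/d)² = (2.123 / 0.2466)² = 74.14.
Rounding up, n = 75.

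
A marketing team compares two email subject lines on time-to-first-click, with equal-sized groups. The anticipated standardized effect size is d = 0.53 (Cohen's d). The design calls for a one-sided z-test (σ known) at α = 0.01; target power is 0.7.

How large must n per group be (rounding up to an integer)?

n = 58 per group

Set Φ(δ − 2.326) = 0.7; then δ − 2.326 = Φ⁻¹(0.7) = 0.524, giving δ = 2.851.
δ = d·√(n/2) ⇒ n = 2(δ/d)² = 2 × (2.851 / 0.53)² = 57.86.
Rounding up, n = 58 per group.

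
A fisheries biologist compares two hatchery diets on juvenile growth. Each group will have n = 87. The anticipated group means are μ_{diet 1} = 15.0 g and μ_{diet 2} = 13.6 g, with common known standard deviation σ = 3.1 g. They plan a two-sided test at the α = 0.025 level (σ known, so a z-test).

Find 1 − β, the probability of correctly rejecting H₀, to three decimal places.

Power ≈ 0.769

Standardized effect: d = |μ_{diet 1} − μ_{diet 2}| / σ = |15.0 − 13.6| / 3.1 = 0.4516
Noncentrality parameter: δ = d·√(n/2) = 0.4516 × √(87/2) = 2.9786
Critical value for a two-sided test at α = 0.025: z_{α/2} = 2.241.
Power = Φ(δ − 2.241) + Φ(−δ − 2.241) = Φ(0.737) + Φ(-5.220) = 0.7695 + 0.0000 = 0.7695.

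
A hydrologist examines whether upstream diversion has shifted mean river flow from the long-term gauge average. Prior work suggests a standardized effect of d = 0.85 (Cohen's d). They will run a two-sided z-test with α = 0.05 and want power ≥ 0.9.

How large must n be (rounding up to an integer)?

For power 0.9 need Φ(δ − z_{0.025}) = 0.9, so δ = z_{0.025} + z_{0.10} = 1.960 + 1.282 = 3.242.
(Ignoring the negligible lower-tail rejection probability gives the usual closed-form inversion.)
δ = d·√n ⇒ n = (δ/d)² = (3.242 / 0.85)² = 14.54.
Rounding up, n = 15.

n = 15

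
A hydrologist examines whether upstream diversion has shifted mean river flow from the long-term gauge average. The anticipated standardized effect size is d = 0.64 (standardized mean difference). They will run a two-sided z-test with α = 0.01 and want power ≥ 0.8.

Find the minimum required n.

n = 29

For power 0.8 need Φ(δ − z_{0.005}) = 0.8, so δ = z_{0.005} + z_{0.20} = 2.576 + 0.842 = 3.417.
(For δ > 0 the lower-tail rejection region contributes negligibly to power, so the one-term inversion is standard.)
δ = d·√n ⇒ n = (δ/d)² = (3.417 / 0.64)² = 28.51.
Rounding up, n = 29.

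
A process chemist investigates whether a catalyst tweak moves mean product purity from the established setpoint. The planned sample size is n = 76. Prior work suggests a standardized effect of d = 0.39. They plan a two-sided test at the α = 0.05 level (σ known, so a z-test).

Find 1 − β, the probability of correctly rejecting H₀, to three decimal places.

Noncentrality parameter: δ = d·√n = 0.39 × √76 = 3.3999
Critical value for a two-sided test at α = 0.05: z_{α/2} = 1.960.
Power = Φ(δ − 1.960) + Φ(−δ − 1.960) = Φ(1.440) + Φ(-5.360) = 0.9251 + 0.0000 = 0.9251.

Power ≈ 0.925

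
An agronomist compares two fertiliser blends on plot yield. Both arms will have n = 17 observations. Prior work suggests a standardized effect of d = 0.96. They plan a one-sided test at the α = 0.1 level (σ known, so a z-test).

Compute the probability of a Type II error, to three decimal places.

Noncentrality parameter: δ = d·√(n/2) = 0.96 × √(17/2) = 2.7989
Critical value for a one-sided test at α = 0.1: z_α = 1.282.
Power = P(Z > 1.282 − δ) = Φ(1.517) = 0.9354.
Type II error: β = 1 − power = 1 − 0.9354 = 0.0646.

β ≈ 0.065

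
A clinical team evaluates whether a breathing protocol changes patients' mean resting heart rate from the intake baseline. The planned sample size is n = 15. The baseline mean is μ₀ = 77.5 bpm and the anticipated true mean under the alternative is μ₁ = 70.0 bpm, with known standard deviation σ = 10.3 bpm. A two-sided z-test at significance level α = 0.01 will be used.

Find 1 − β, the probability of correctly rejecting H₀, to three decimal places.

Standardized effect: d = |μ₁ − μ₀| / σ = |70.0 − 77.5| / 10.3 = 0.7282
Noncentrality parameter: δ = d·√n = 0.7282 × √15 = 2.8201
Two-sided α = 0.01 → critical value z_{0.005} = 2.576.
Power = Φ(δ − 2.576) + Φ(−δ − 2.576) = Φ(0.244) + Φ(-5.396) = 0.5965 + 0.0000 = 0.5965.

Power ≈ 0.597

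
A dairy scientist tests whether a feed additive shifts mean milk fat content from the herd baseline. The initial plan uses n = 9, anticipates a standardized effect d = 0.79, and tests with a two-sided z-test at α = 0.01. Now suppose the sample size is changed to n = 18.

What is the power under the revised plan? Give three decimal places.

Power ≈ 0.781

With n = 18: δ = d·√n = 0.79 × √18 = 3.3517. Critical value z_{0.005} = 2.576.
Revised power = Φ(δ − 2.576) + Φ(−δ − 2.576) = Φ(0.776) + Φ(-5.928) = 0.7811 + 0.0000 = 0.7811.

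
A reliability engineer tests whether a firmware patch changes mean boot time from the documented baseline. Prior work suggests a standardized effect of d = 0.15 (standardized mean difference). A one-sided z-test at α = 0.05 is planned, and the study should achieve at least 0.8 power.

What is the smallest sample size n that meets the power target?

n = 275

Set Φ(δ − 1.645) = 0.8; then δ − 1.645 = Φ⁻¹(0.8) = 0.842, giving δ = 2.486.
δ = d·√n ⇒ n = (δ/d)² = (2.486 / 0.15)² = 274.78.
Round up to the next whole unit.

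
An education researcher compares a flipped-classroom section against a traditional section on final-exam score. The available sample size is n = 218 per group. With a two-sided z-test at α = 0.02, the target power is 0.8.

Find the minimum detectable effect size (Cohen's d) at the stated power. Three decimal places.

Need Φ(δ − 2.326) = 0.8, so δ = 2.326 + 0.842 = 3.168.
(Lower-tail contribution to power is negligible for δ > 0.)
δ = d·√(n/2) ⇒ d = δ/√(n/2) = 3.168/√(218/2) = 0.3034.

d ≈ 0.303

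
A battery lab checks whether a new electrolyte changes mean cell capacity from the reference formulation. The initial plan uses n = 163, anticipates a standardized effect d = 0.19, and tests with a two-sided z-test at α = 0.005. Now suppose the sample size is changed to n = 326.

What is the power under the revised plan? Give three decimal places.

Power ≈ 0.734

With n = 326: δ = d·√n = 0.19 × √326 = 3.4305. Critical value z_{0.0025} = 2.807.
Revised power = Φ(δ − 2.807) + Φ(−δ − 2.807) = Φ(0.624) + Φ(-6.238) = 0.7335 + 0.0000 = 0.7335.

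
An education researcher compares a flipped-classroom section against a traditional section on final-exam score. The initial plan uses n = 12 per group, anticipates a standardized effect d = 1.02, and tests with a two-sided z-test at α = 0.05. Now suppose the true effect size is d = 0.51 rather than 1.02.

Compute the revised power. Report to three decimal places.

Power ≈ 0.239

With d = 0.51: δ = d·√(n/2) = 0.51 × √(12/2) = 1.2492. Critical value z_{0.025} = 1.960.
Revised power = Φ(δ − 1.960) + Φ(−δ − 1.960) = Φ(-0.711) + Φ(-3.209) = 0.2386 + 0.0007 = 0.2393.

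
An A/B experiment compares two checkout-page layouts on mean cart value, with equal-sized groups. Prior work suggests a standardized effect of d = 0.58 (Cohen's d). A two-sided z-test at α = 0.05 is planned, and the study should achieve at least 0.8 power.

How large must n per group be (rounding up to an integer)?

Set Φ(δ − 1.960) = 0.8; then δ − 1.960 = Φ⁻¹(0.8) = 0.842, giving δ = 2.802.
(The Φ(−δ − z_{α/2}) term is vanishingly small for δ > 0 and is dropped in the standard sample-size formula.)
δ = d·√(n/2) ⇒ n = 2(δ/d)² = 2 × (2.802 / 0.58)² = 46.66.
Rounding up, n = 47 per group.

n = 47 per group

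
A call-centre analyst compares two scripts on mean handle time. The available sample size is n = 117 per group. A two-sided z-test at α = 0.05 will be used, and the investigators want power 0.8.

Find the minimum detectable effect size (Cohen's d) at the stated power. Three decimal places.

Need Φ(δ − 1.960) = 0.8, so δ = 1.960 + 0.842 = 2.802.
(Lower-tail contribution to power is negligible for δ > 0.)
δ = d·√(n/2) ⇒ d = δ/√(n/2) = 2.802/√(117/2) = 0.3663.

d ≈ 0.366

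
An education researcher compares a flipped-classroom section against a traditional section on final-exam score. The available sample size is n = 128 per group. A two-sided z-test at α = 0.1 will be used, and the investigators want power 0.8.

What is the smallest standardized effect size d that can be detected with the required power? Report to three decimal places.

d ≈ 0.311

Required noncentrality: δ = z_{0.05} + z_{0.20} = 1.645 + 0.842 = 2.486.
(The second rejection-region term Φ(−δ − z_{α/2}) is negligible and dropped.)
δ = d·√(n/2) ⇒ d = δ/√(n/2) = 2.486/√(128/2) = 0.3108.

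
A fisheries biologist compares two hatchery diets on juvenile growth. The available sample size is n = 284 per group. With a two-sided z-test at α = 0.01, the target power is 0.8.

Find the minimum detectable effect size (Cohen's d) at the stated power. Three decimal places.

d ≈ 0.287

Required noncentrality: δ = z_{0.005} + z_{0.20} = 2.576 + 0.842 = 3.417.
(The second rejection-region term Φ(−δ − z_{α/2}) is negligible and dropped.)
δ = d·√(n/2) ⇒ d = δ/√(n/2) = 3.417/√(284/2) = 0.2868.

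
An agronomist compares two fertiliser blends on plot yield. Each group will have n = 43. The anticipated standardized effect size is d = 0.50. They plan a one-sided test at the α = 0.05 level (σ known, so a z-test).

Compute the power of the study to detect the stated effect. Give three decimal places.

Power ≈ 0.750

Noncentrality parameter: δ = d·√(n/2) = 0.50 × √(43/2) = 2.3184
One-sided α = 0.05 → critical value z_{0.05} = 1.645.
Power = Φ(δ − 1.645) = Φ(0.674) = 0.7497.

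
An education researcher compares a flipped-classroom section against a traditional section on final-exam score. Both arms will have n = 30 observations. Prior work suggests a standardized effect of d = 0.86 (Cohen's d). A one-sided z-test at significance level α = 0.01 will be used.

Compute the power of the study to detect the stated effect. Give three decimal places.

Power ≈ 0.842

Noncentrality parameter: δ = d·√(n/2) = 0.86 × √(30/2) = 3.3308
Critical value for a one-sided test at α = 0.01: z_α = 2.326.
Power = P(Z > 2.326 − δ) = Φ(1.004) = 0.8424.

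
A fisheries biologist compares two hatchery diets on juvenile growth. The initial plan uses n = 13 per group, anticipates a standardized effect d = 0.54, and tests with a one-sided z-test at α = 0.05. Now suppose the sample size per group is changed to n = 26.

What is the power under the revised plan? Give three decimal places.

With n = 26 per group: δ = d·√(n/2) = 0.54 × √(26/2) = 1.9470. Critical value z_{0.05} = 1.645.
Revised power = Φ(δ − 1.645) = Φ(0.302) = 0.6187.

Power ≈ 0.619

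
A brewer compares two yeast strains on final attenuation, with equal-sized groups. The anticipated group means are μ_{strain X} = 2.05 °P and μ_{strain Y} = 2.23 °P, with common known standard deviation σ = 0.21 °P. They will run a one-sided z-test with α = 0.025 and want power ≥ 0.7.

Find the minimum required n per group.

Standardized effect: d = |μ_{strain X} − μ_{strain Y}| / σ = |2.05 − 2.23| / 0.21 = 0.8571
Set Φ(δ − 1.960) = 0.7; then δ − 1.960 = Φ⁻¹(0.7) = 0.524, giving δ = 2.484.
δ = d·√(n/2) ⇒ n = 2(δ/d)² = 2 × (2.484 / 0.8571)² = 16.80.
Rounding up, n = 17 per group.

n = 17 per group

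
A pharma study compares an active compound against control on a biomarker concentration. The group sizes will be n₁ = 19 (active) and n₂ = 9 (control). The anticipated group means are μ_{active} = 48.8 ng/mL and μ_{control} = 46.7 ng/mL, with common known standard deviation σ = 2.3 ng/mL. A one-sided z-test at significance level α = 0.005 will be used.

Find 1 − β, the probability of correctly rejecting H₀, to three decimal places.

Power ≈ 0.375

Standardized effect: d = |μ_{active} − μ_{control}| / σ = |48.8 − 46.7| / 2.3 = 0.9130
Noncentrality parameter: λ = d / √(1/n₁ + 1/n₂) = 0.9130 / √(1/19 + 1/9) = 2.2564
Critical value for a one-sided test at α = 0.005: z_α = 2.576.
Power = Φ(λ − 2.576) = Φ(-0.319) = 0.3747.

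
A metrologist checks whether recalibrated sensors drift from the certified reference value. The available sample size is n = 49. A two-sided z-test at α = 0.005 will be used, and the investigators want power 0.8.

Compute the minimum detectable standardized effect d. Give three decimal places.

d ≈ 0.521

Required noncentrality: δ = z_{0.0025} + z_{0.20} = 2.807 + 0.842 = 3.649.
(Lower-tail contribution to power is negligible for δ > 0.)
δ = d·√n ⇒ d = δ/√n = 3.649/√49 = 0.5212.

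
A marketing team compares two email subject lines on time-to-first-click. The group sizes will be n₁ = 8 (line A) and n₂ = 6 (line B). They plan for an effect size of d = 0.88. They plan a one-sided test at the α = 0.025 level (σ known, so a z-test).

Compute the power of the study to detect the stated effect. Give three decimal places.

Noncentrality parameter: λ = d / √(1/n₁ + 1/n₂) = 0.88 / √(1/8 + 1/6) = 1.6294
One-sided α = 0.025 → critical value z_{0.025} = 1.960.
Power = P(Z > 1.960 − λ) = Φ(-0.331) = 0.3705.

Power ≈ 0.371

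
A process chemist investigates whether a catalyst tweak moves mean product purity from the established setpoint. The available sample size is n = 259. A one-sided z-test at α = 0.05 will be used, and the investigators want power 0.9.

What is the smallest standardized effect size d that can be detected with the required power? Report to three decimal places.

Need Φ(δ − 1.645) = 0.9, so δ = 1.645 + 1.282 = 2.926.
δ = d·√n ⇒ d = δ/√n = 2.926/√259 = 0.1818.

d ≈ 0.182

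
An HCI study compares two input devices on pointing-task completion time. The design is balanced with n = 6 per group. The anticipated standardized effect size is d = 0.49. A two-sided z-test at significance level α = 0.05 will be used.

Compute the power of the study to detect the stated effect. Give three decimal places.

Power ≈ 0.136

Noncentrality parameter: δ = d·√(n/2) = 0.49 × √(6/2) = 0.8487
Two-sided α = 0.05 → critical value z_{0.025} = 1.960.
Power = Φ(δ − 1.960) + Φ(−δ − 1.960) = Φ(-1.111) + Φ(-2.809) = 0.1332 + 0.0025 = 0.1357.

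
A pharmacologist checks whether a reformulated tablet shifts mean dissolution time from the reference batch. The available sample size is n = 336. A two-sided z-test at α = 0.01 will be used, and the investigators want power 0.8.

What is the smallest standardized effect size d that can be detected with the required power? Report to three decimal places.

Need Φ(δ − 2.576) = 0.8, so δ = 2.576 + 0.842 = 3.417.
(Lower-tail contribution to power is negligible for δ > 0.)
δ = d·√n ⇒ d = δ/√n = 3.417/√336 = 0.1864.

d ≈ 0.186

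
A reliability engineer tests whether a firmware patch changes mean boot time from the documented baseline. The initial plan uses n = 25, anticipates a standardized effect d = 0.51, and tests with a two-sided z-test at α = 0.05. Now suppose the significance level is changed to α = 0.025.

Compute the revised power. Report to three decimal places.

δ = d·√n = 0.51 × √25 = 2.5500 (unchanged). New critical value: z_{0.0125} = 2.241.
Revised power = Φ(δ − 2.241) + Φ(−δ − 2.241) = Φ(0.309) + Φ(-4.791) = 0.6212 + 0.0000 = 0.6212.

Power ≈ 0.621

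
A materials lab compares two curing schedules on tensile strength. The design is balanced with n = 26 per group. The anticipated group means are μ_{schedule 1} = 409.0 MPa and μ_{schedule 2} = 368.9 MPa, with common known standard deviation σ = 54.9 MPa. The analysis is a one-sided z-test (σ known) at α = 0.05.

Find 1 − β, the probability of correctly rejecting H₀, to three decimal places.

Power ≈ 0.839

Standardized effect: d = |μ_{schedule 1} − μ_{schedule 2}| / σ = |409.0 − 368.9| / 54.9 = 0.7304
Noncentrality parameter: δ = d·√(n/2) = 0.7304 × √(26/2) = 2.6336
One-sided α = 0.05 → critical value z_{0.05} = 1.645.
Power = P(Z > 1.645 − δ) = Φ(0.989) = 0.8386.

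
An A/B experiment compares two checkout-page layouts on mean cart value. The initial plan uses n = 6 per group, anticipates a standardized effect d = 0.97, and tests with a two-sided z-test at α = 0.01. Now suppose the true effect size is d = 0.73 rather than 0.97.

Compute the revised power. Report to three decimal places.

With d = 0.73: δ = d·√(n/2) = 0.73 × √(6/2) = 1.2644. Critical value z_{0.005} = 2.576.
Revised power = Φ(δ − 2.576) + Φ(−δ − 2.576) = Φ(-1.311) + Φ(-3.840) = 0.0949 + 0.0001 = 0.0949.

Power ≈ 0.095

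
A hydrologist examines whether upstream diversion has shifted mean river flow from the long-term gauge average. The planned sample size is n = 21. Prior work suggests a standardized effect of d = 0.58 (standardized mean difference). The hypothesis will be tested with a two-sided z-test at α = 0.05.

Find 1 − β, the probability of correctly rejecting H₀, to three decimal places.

Power ≈ 0.757

Noncentrality parameter: δ = d·√n = 0.58 × √21 = 2.6579
Critical value for a two-sided test at α = 0.05: z_{α/2} = 1.960.
Power = Φ(δ − 1.960) + Φ(−δ − 1.960) = Φ(0.698) + Φ(-4.618) = 0.7574 + 0.0000 = 0.7574.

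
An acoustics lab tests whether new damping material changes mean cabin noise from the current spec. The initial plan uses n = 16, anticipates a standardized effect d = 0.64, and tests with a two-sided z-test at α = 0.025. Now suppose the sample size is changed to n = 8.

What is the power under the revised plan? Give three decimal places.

Power ≈ 0.333

With n = 8: δ = d·√n = 0.64 × √8 = 1.8102. Critical value z_{0.0125} = 2.241.
Revised power = Φ(δ − 2.241) + Φ(−δ − 2.241) = Φ(-0.431) + Φ(-4.052) = 0.3332 + 0.0000 = 0.3332.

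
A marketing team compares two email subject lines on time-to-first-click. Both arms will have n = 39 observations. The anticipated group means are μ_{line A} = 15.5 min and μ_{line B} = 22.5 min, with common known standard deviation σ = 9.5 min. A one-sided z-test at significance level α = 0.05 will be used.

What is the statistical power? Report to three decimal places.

Standardized effect: d = |μ_{line A} − μ_{line B}| / σ = |15.5 − 22.5| / 9.5 = 0.7368
Noncentrality parameter: δ = d·√(n/2) = 0.7368 × √(39/2) = 3.2538
Critical value for a one-sided test at α = 0.05: z_α = 1.645.
Power = Φ(δ − 1.645) = Φ(1.609) = 0.9462.

Power ≈ 0.946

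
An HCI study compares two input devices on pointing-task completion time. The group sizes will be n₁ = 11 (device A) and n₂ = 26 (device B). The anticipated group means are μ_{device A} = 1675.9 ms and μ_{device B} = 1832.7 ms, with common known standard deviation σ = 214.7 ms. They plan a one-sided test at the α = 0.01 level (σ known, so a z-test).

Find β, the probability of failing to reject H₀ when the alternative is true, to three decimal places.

β ≈ 0.616

Standardized effect: d = |μ_{device A} − μ_{device B}| / σ = |1675.9 − 1832.7| / 214.7 = 0.7303
Noncentrality parameter: δ = d / √(1/n₁ + 1/n₂) = 0.7303 / √(1/11 + 1/26) = 2.0305
Critical value for a one-sided test at α = 0.01: z_α = 2.326.
Power = Φ(δ − 2.326) = Φ(-0.296) = 0.3837.
Type II error: β = 1 − power = 1 − 0.3837 = 0.6163.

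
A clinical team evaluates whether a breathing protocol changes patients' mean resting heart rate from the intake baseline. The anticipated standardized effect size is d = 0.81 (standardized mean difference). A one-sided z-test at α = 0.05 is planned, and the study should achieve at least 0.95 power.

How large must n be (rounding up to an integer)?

Set Φ(δ − 1.645) = 0.95; then δ − 1.645 = Φ⁻¹(0.95) = 1.645, giving δ = 3.290.
δ = d·√n ⇒ n = (δ/d)² = (3.290 / 0.81)² = 16.49.
Round up to the next whole unit.

n = 17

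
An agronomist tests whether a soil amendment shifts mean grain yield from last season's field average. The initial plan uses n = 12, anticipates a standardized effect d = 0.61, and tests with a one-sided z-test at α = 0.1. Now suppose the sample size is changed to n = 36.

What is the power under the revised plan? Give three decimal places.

Power ≈ 0.991

With n = 36: δ = d·√n = 0.61 × √36 = 3.6600. Critical value z_{0.1} = 1.282.
Revised power = Φ(δ − 1.282) = Φ(2.378) = 0.9913.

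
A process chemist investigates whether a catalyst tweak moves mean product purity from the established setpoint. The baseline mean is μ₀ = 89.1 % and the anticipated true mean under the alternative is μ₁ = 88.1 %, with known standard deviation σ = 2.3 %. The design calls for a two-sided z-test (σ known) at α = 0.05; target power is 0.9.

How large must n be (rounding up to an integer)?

Standardized effect: d = |μ₁ − μ₀| / σ = |88.1 − 89.1| / 2.3 = 0.4348
Set Φ(δ − 1.960) = 0.9; then δ − 1.960 = Φ⁻¹(0.9) = 1.282, giving δ = 3.242.
(Ignoring the negligible lower-tail rejection probability gives the usual closed-form inversion.)
δ = d·√n ⇒ n = (δ/d)² = (3.242 / 0.4348)² = 55.58.
Rounding up, n = 56.

n = 56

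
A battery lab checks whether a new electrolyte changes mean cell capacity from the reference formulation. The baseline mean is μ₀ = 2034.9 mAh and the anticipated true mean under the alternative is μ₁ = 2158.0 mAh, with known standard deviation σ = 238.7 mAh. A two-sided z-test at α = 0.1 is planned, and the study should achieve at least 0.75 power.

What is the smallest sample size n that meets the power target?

n = 21

Standardized effect: d = |μ₁ − μ₀| / σ = |2158.0 − 2034.9| / 238.7 = 0.5157
Set Φ(δ − 1.645) = 0.75; then δ − 1.645 = Φ⁻¹(0.75) = 0.674, giving δ = 2.319.
(The Φ(−δ − z_{α/2}) term is vanishingly small for δ > 0 and is dropped in the standard sample-size formula.)
δ = d·√n ⇒ n = (δ/d)² = (2.319 / 0.5157)² = 20.23.
Round up to the next whole unit.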